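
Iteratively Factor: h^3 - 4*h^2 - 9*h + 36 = (h - 4)*(h^2 - 9) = (h - 4)*(h + 3)*(h - 3)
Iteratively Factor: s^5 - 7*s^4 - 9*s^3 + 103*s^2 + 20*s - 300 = (s - 2)*(s^4 - 5*s^3 - 19*s^2 + 65*s + 150) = (s - 5)*(s - 2)*(s^3 - 19*s - 30) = (s - 5)^2*(s - 2)*(s^2 + 5*s + 6) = (s - 5)^2*(s - 2)*(s + 3)*(s + 2)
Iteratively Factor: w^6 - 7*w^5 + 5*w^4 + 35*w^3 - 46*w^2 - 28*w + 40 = (w - 5)*(w^5 - 2*w^4 - 5*w^3 + 10*w^2 + 4*w - 8) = (w - 5)*(w - 1)*(w^4 - w^3 - 6*w^2 + 4*w + 8) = (w - 5)*(w - 1)*(w + 1)*(w^3 - 2*w^2 - 4*w + 8) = (w - 5)*(w - 2)*(w - 1)*(w + 1)*(w^2 - 4) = (w - 5)*(w - 2)^2*(w - 1)*(w + 1)*(w + 2)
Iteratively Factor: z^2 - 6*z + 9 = (z - 3)*(z - 3)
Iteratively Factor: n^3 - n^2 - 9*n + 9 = (n + 3)*(n^2 - 4*n + 3) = (n - 1)*(n + 3)*(n - 3)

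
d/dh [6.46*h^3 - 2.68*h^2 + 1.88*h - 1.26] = 19.38*h^2 - 5.36*h + 1.88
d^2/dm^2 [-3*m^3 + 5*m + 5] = -18*m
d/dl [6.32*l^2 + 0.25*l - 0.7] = 12.64*l + 0.25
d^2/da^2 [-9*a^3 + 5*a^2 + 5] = 10 - 54*a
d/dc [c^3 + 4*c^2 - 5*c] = 3*c^2 + 8*c - 5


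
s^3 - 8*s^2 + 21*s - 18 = (s - 3)^2*(s - 2)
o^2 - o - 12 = (o - 4)*(o + 3)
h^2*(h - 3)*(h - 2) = h^4 - 5*h^3 + 6*h^2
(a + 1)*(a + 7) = a^2 + 8*a + 7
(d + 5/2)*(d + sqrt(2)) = d^2 + sqrt(2)*d + 5*d/2 + 5*sqrt(2)/2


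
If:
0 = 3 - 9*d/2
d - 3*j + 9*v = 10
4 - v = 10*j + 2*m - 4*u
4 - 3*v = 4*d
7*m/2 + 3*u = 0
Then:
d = 2/3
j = -16/9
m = 16/5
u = -56/15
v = 4/9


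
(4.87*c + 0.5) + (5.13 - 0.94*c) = 3.93*c + 5.63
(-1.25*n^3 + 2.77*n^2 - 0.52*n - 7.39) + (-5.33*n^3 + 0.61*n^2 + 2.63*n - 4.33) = -6.58*n^3 + 3.38*n^2 + 2.11*n - 11.72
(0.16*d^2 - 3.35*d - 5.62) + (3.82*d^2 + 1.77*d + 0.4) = 3.98*d^2 - 1.58*d - 5.22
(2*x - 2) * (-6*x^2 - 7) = -12*x^3 + 12*x^2 - 14*x + 14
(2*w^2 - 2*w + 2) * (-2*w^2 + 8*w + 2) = -4*w^4 + 20*w^3 - 16*w^2 + 12*w + 4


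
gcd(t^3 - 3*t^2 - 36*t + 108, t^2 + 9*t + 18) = t + 6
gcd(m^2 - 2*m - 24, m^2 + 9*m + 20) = m + 4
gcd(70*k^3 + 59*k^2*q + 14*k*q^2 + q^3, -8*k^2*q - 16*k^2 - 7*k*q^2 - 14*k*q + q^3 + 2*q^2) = 1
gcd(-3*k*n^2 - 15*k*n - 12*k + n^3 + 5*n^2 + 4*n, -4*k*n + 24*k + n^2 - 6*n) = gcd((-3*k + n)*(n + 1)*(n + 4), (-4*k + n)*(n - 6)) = 1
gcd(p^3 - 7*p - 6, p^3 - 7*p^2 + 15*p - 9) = p - 3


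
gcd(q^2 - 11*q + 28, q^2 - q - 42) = q - 7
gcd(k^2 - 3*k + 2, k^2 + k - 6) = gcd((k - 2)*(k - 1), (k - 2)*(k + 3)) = k - 2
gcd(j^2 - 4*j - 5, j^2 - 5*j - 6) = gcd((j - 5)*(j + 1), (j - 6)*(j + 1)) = j + 1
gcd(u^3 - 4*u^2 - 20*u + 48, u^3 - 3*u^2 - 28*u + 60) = u^2 - 8*u + 12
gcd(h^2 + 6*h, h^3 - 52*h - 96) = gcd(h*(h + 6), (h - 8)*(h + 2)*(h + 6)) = h + 6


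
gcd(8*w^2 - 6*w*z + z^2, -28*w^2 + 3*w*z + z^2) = -4*w + z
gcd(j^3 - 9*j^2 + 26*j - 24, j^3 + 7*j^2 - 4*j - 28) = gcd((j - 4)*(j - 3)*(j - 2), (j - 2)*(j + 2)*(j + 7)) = j - 2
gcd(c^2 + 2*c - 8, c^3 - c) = 1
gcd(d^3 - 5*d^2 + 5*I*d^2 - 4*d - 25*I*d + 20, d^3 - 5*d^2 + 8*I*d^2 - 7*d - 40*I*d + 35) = d^2 + d*(-5 + I) - 5*I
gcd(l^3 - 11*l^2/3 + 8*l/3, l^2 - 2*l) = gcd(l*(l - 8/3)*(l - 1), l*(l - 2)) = l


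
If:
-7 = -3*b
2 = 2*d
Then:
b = 7/3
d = 1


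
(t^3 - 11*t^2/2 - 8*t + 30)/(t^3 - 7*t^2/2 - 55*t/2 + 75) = (2*t^2 + t - 10)/(2*t^2 + 5*t - 25)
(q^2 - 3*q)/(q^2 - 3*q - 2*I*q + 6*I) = q/(q - 2*I)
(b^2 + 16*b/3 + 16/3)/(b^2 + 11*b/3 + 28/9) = 3*(b + 4)/(3*b + 7)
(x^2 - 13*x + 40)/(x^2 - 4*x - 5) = (x - 8)/(x + 1)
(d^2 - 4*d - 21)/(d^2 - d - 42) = (d + 3)/(d + 6)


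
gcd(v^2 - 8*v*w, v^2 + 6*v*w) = v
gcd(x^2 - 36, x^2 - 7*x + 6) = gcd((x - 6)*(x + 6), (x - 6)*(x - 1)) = x - 6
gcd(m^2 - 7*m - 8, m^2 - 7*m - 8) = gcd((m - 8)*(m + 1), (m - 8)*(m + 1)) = m^2 - 7*m - 8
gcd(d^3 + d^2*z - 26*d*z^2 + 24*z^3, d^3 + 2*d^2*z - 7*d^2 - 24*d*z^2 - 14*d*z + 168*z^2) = -d^2 - 2*d*z + 24*z^2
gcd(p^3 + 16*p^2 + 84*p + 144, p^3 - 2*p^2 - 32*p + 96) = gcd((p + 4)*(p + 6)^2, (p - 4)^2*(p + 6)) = p + 6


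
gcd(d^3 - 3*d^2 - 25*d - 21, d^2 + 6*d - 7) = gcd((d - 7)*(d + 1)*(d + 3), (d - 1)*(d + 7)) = 1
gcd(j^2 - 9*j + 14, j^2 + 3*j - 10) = j - 2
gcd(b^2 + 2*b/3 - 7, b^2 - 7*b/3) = b - 7/3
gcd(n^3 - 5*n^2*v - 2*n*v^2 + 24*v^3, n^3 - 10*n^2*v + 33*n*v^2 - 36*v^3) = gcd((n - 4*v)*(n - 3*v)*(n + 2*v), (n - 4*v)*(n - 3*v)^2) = n^2 - 7*n*v + 12*v^2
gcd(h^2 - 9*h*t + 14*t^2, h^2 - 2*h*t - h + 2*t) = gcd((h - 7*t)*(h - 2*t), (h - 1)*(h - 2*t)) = -h + 2*t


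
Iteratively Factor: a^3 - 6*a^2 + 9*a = (a - 3)*(a^2 - 3*a) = (a - 3)^2*(a)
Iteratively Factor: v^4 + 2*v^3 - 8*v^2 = (v)*(v^3 + 2*v^2 - 8*v) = v*(v + 4)*(v^2 - 2*v) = v*(v - 2)*(v + 4)*(v)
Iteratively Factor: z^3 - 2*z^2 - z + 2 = (z - 1)*(z^2 - z - 2) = (z - 2)*(z - 1)*(z + 1)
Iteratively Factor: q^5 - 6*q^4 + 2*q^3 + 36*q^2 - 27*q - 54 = (q - 3)*(q^4 - 3*q^3 - 7*q^2 + 15*q + 18) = (q - 3)^2*(q^3 - 7*q - 6) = (q - 3)^2*(q + 1)*(q^2 - q - 6) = (q - 3)^3*(q + 1)*(q + 2)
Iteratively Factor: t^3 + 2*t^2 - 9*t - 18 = (t - 3)*(t^2 + 5*t + 6) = (t - 3)*(t + 2)*(t + 3)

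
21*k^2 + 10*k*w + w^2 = (3*k + w)*(7*k + w)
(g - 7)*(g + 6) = g^2 - g - 42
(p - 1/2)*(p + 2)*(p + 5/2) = p^3 + 4*p^2 + 11*p/4 - 5/2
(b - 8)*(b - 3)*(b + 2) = b^3 - 9*b^2 + 2*b + 48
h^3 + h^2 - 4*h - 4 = (h - 2)*(h + 1)*(h + 2)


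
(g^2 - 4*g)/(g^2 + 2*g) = (g - 4)/(g + 2)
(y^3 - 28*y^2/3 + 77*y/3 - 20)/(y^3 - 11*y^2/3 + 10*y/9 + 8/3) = 3*(y - 5)/(3*y + 2)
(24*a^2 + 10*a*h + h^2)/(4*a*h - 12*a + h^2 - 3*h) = (6*a + h)/(h - 3)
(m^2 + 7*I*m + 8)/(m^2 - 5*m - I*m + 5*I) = (m + 8*I)/(m - 5)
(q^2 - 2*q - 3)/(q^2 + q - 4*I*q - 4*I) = (q - 3)/(q - 4*I)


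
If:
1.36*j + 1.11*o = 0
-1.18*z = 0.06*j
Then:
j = -19.6666666666667*z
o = 24.0960960960961*z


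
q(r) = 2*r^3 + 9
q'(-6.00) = 216.00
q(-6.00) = -423.00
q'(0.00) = 0.00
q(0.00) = 9.00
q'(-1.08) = 7.00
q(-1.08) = 6.48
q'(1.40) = 11.76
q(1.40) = 14.49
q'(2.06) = 25.46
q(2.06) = 26.48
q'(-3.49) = 73.08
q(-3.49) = -76.02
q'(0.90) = 4.86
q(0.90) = 10.46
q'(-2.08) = 25.96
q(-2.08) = -9.00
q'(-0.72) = 3.11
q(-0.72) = 8.25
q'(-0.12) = 0.09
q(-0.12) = 9.00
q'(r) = 6*r^2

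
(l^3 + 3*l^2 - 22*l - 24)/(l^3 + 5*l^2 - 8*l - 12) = (l - 4)/(l - 2)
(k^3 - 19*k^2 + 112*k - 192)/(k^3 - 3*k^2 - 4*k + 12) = (k^2 - 16*k + 64)/(k^2 - 4)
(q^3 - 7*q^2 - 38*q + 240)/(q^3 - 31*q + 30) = (q - 8)/(q - 1)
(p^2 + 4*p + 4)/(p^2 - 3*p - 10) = (p + 2)/(p - 5)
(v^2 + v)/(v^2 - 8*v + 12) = v*(v + 1)/(v^2 - 8*v + 12)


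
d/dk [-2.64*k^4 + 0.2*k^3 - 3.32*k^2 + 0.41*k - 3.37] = -10.56*k^3 + 0.6*k^2 - 6.64*k + 0.41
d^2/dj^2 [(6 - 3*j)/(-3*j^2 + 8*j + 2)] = 6*((14 - 9*j)*(-3*j^2 + 8*j + 2) - 4*(j - 2)*(3*j - 4)^2)/(-3*j^2 + 8*j + 2)^3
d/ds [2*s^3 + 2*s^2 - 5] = 2*s*(3*s + 2)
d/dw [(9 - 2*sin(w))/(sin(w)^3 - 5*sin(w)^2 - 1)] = (4*sin(w)^3 - 37*sin(w)^2 + 90*sin(w) + 2)*cos(w)/(sin(w)^3 - 5*sin(w)^2 - 1)^2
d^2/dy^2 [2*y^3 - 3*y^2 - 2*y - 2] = 12*y - 6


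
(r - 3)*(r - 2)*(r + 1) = r^3 - 4*r^2 + r + 6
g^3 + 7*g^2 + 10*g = g*(g + 2)*(g + 5)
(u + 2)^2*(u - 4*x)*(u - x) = u^4 - 5*u^3*x + 4*u^3 + 4*u^2*x^2 - 20*u^2*x + 4*u^2 + 16*u*x^2 - 20*u*x + 16*x^2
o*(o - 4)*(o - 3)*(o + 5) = o^4 - 2*o^3 - 23*o^2 + 60*o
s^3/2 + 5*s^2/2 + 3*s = s*(s/2 + 1)*(s + 3)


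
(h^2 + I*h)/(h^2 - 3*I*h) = (h + I)/(h - 3*I)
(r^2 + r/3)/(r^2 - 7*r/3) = (3*r + 1)/(3*r - 7)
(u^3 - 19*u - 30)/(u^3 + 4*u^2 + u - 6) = (u - 5)/(u - 1)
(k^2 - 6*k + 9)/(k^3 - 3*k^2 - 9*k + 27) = 1/(k + 3)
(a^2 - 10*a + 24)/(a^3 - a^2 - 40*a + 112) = (a - 6)/(a^2 + 3*a - 28)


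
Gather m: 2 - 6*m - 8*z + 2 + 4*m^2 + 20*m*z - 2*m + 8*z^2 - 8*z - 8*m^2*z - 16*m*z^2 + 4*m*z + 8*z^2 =m^2*(4 - 8*z) + m*(-16*z^2 + 24*z - 8) + 16*z^2 - 16*z + 4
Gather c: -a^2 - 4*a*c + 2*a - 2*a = -a^2 - 4*a*c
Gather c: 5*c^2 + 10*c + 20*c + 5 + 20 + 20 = 5*c^2 + 30*c + 45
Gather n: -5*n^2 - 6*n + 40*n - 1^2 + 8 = -5*n^2 + 34*n + 7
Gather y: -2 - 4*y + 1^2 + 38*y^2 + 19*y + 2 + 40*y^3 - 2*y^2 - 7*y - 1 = 40*y^3 + 36*y^2 + 8*y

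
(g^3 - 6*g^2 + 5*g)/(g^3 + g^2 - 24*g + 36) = g*(g^2 - 6*g + 5)/(g^3 + g^2 - 24*g + 36)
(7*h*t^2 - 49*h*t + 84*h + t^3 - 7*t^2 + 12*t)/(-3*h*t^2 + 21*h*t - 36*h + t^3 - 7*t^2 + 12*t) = (7*h + t)/(-3*h + t)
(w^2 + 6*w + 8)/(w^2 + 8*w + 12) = (w + 4)/(w + 6)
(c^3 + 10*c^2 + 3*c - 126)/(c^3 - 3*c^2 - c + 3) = (c^2 + 13*c + 42)/(c^2 - 1)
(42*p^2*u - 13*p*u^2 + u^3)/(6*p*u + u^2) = (42*p^2 - 13*p*u + u^2)/(6*p + u)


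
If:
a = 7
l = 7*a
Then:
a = 7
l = 49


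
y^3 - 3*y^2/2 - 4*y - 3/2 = (y - 3)*(y + 1/2)*(y + 1)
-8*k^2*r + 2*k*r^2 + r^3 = r*(-2*k + r)*(4*k + r)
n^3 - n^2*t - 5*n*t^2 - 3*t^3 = (n - 3*t)*(n + t)^2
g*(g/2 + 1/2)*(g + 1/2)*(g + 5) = g^4/2 + 13*g^3/4 + 4*g^2 + 5*g/4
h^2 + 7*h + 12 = (h + 3)*(h + 4)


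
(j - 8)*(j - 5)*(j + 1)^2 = j^4 - 11*j^3 + 15*j^2 + 67*j + 40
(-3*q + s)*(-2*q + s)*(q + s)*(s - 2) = 6*q^3*s - 12*q^3 + q^2*s^2 - 2*q^2*s - 4*q*s^3 + 8*q*s^2 + s^4 - 2*s^3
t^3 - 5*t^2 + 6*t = t*(t - 3)*(t - 2)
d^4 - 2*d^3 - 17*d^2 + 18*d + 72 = (d - 4)*(d - 3)*(d + 2)*(d + 3)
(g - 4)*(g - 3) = g^2 - 7*g + 12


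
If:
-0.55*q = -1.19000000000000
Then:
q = 2.16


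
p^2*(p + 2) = p^3 + 2*p^2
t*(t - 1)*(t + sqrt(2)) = t^3 - t^2 + sqrt(2)*t^2 - sqrt(2)*t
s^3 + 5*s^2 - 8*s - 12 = (s - 2)*(s + 1)*(s + 6)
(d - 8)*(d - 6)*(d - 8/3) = d^3 - 50*d^2/3 + 256*d/3 - 128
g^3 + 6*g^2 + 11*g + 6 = (g + 1)*(g + 2)*(g + 3)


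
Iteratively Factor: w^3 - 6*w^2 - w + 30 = (w + 2)*(w^2 - 8*w + 15) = (w - 3)*(w + 2)*(w - 5)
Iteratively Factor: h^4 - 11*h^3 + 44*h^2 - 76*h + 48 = (h - 3)*(h^3 - 8*h^2 + 20*h - 16) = (h - 3)*(h - 2)*(h^2 - 6*h + 8) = (h - 3)*(h - 2)^2*(h - 4)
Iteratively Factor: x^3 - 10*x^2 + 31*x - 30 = (x - 5)*(x^2 - 5*x + 6) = (x - 5)*(x - 2)*(x - 3)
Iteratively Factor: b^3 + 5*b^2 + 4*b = (b + 1)*(b^2 + 4*b) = b*(b + 1)*(b + 4)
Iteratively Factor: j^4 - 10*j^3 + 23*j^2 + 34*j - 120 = (j - 4)*(j^3 - 6*j^2 - j + 30) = (j - 5)*(j - 4)*(j^2 - j - 6) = (j - 5)*(j - 4)*(j + 2)*(j - 3)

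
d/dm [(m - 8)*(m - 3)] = 2*m - 11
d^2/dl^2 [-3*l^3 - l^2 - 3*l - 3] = -18*l - 2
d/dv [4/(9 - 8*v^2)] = 64*v/(8*v^2 - 9)^2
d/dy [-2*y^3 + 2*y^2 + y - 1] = -6*y^2 + 4*y + 1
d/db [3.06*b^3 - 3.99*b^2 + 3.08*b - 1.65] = 9.18*b^2 - 7.98*b + 3.08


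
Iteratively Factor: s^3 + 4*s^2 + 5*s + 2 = (s + 2)*(s^2 + 2*s + 1) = (s + 1)*(s + 2)*(s + 1)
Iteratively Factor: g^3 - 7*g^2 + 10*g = (g)*(g^2 - 7*g + 10) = g*(g - 2)*(g - 5)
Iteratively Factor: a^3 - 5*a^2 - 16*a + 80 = (a - 4)*(a^2 - a - 20) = (a - 4)*(a + 4)*(a - 5)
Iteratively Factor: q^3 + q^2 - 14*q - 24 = (q - 4)*(q^2 + 5*q + 6) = (q - 4)*(q + 3)*(q + 2)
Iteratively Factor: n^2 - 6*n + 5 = (n - 5)*(n - 1)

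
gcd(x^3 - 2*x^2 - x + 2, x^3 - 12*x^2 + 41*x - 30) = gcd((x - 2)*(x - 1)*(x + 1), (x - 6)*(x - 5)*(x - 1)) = x - 1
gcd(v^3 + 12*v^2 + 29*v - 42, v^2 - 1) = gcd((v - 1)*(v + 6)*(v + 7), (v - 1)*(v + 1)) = v - 1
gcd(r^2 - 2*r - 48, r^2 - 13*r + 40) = r - 8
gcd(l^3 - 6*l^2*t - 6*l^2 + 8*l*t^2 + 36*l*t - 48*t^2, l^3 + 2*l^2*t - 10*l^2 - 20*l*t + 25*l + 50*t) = 1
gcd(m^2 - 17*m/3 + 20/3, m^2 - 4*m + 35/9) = m - 5/3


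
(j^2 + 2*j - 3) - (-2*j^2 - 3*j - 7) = 3*j^2 + 5*j + 4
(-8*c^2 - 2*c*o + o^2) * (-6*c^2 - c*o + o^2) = 48*c^4 + 20*c^3*o - 12*c^2*o^2 - 3*c*o^3 + o^4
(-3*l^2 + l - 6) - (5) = -3*l^2 + l - 11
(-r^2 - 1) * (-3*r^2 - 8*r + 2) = 3*r^4 + 8*r^3 + r^2 + 8*r - 2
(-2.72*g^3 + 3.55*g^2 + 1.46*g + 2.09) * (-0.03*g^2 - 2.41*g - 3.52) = 0.0816*g^5 + 6.4487*g^4 + 0.9751*g^3 - 16.0773*g^2 - 10.1761*g - 7.3568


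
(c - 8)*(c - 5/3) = c^2 - 29*c/3 + 40/3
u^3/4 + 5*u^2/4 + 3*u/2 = u*(u/4 + 1/2)*(u + 3)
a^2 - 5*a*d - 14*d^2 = (a - 7*d)*(a + 2*d)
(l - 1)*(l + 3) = l^2 + 2*l - 3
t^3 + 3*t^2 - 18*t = t*(t - 3)*(t + 6)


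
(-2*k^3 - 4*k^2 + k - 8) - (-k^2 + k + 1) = -2*k^3 - 3*k^2 - 9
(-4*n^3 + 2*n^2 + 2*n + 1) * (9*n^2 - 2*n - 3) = -36*n^5 + 26*n^4 + 26*n^3 - n^2 - 8*n - 3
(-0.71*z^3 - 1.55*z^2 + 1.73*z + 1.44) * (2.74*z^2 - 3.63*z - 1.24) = -1.9454*z^5 - 1.6697*z^4 + 11.2471*z^3 - 0.412299999999999*z^2 - 7.3724*z - 1.7856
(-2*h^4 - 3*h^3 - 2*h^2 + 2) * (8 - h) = 2*h^5 - 13*h^4 - 22*h^3 - 16*h^2 - 2*h + 16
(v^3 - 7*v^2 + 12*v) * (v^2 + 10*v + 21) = v^5 + 3*v^4 - 37*v^3 - 27*v^2 + 252*v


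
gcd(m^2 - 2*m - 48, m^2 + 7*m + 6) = m + 6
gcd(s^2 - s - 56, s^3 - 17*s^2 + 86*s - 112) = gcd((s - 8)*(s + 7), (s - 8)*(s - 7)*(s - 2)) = s - 8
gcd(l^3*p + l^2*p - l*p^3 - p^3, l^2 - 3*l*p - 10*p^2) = 1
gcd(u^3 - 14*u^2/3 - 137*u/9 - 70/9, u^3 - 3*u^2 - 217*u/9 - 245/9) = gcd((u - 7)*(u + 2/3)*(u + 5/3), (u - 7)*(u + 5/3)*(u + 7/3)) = u^2 - 16*u/3 - 35/3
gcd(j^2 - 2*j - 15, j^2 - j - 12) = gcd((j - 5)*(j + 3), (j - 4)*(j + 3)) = j + 3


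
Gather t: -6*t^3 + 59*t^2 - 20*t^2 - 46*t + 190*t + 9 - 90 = -6*t^3 + 39*t^2 + 144*t - 81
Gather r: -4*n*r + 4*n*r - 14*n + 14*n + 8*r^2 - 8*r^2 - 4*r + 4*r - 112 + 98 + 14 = 0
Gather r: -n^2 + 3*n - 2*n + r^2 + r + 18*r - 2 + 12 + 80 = -n^2 + n + r^2 + 19*r + 90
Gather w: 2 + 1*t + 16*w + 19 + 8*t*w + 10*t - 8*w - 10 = 11*t + w*(8*t + 8) + 11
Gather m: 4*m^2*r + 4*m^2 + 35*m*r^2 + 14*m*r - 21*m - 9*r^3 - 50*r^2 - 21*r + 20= m^2*(4*r + 4) + m*(35*r^2 + 14*r - 21) - 9*r^3 - 50*r^2 - 21*r + 20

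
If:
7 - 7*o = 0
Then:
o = 1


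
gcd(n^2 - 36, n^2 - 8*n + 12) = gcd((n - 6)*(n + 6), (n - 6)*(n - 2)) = n - 6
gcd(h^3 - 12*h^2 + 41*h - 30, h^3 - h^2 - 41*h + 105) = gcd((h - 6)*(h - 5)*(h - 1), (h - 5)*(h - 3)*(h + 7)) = h - 5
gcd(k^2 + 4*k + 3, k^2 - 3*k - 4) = k + 1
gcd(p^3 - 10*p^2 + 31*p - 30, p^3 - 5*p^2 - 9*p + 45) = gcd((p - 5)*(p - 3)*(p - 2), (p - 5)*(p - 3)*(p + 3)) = p^2 - 8*p + 15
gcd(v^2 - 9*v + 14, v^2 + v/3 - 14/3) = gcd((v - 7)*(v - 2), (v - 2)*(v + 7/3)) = v - 2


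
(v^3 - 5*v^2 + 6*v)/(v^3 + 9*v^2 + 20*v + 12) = v*(v^2 - 5*v + 6)/(v^3 + 9*v^2 + 20*v + 12)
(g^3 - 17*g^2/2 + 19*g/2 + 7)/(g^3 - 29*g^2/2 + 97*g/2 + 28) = (g - 2)/(g - 8)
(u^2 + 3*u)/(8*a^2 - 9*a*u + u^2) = u*(u + 3)/(8*a^2 - 9*a*u + u^2)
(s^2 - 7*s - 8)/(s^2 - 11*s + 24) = (s + 1)/(s - 3)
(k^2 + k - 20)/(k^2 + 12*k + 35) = (k - 4)/(k + 7)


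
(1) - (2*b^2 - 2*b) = -2*b^2 + 2*b + 1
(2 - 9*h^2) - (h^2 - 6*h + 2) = -10*h^2 + 6*h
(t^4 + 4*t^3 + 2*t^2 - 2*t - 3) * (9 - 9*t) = -9*t^5 - 27*t^4 + 18*t^3 + 36*t^2 + 9*t - 27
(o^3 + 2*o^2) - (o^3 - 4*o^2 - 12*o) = 6*o^2 + 12*o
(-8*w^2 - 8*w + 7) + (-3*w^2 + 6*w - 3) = -11*w^2 - 2*w + 4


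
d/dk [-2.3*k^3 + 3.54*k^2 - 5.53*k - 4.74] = -6.9*k^2 + 7.08*k - 5.53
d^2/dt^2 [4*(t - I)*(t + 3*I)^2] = 24*t + 40*I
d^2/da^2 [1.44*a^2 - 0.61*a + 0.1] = 2.88000000000000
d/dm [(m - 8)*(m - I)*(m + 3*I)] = 3*m^2 + 4*m*(-4 + I) + 3 - 16*I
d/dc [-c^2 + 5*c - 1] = 5 - 2*c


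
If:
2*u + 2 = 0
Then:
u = -1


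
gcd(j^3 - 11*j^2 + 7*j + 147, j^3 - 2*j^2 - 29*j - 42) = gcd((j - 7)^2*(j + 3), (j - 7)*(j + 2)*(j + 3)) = j^2 - 4*j - 21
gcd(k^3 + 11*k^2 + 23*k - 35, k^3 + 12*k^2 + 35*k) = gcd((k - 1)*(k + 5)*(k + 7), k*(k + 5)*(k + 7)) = k^2 + 12*k + 35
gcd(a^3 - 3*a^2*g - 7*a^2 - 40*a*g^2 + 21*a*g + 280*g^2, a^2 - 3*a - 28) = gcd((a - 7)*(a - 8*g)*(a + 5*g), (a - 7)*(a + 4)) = a - 7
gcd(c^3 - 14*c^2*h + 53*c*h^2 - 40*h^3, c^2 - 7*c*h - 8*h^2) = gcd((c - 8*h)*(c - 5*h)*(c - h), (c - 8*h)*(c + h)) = c - 8*h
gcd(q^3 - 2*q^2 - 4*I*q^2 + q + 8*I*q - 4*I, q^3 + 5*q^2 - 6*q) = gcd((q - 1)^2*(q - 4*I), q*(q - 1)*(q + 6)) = q - 1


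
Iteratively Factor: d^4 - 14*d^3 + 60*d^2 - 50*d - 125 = (d - 5)*(d^3 - 9*d^2 + 15*d + 25) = (d - 5)^2*(d^2 - 4*d - 5) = (d - 5)^3*(d + 1)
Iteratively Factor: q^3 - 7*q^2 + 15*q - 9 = (q - 1)*(q^2 - 6*q + 9) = (q - 3)*(q - 1)*(q - 3)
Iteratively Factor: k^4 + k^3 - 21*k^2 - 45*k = (k)*(k^3 + k^2 - 21*k - 45) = k*(k - 5)*(k^2 + 6*k + 9) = k*(k - 5)*(k + 3)*(k + 3)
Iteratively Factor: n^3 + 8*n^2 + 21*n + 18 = (n + 2)*(n^2 + 6*n + 9) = (n + 2)*(n + 3)*(n + 3)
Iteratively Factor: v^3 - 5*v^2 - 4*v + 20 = (v - 2)*(v^2 - 3*v - 10) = (v - 2)*(v + 2)*(v - 5)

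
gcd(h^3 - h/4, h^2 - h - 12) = 1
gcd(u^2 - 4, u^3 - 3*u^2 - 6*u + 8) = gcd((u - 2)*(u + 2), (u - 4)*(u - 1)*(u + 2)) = u + 2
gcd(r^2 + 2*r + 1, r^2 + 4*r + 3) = r + 1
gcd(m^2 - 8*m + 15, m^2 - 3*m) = m - 3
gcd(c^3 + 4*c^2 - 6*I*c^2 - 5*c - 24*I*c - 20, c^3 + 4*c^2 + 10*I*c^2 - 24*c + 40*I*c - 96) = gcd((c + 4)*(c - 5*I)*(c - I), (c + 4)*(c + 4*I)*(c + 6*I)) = c + 4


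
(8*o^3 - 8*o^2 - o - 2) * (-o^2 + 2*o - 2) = -8*o^5 + 24*o^4 - 31*o^3 + 16*o^2 - 2*o + 4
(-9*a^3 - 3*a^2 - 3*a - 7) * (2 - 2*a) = 18*a^4 - 12*a^3 + 8*a - 14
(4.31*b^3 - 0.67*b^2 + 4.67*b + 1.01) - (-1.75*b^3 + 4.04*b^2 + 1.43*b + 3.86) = 6.06*b^3 - 4.71*b^2 + 3.24*b - 2.85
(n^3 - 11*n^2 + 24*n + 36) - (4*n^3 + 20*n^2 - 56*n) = -3*n^3 - 31*n^2 + 80*n + 36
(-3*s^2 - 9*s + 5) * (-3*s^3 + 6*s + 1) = 9*s^5 + 27*s^4 - 33*s^3 - 57*s^2 + 21*s + 5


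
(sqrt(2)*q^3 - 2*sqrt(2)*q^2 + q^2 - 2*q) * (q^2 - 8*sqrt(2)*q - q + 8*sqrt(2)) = sqrt(2)*q^5 - 15*q^4 - 3*sqrt(2)*q^4 - 6*sqrt(2)*q^3 + 45*q^3 - 30*q^2 + 24*sqrt(2)*q^2 - 16*sqrt(2)*q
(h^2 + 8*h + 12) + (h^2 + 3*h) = 2*h^2 + 11*h + 12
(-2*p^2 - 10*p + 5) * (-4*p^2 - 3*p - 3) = 8*p^4 + 46*p^3 + 16*p^2 + 15*p - 15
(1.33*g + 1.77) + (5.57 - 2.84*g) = 7.34 - 1.51*g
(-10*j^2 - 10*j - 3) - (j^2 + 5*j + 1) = -11*j^2 - 15*j - 4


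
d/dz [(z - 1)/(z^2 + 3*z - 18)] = (z^2 + 3*z - (z - 1)*(2*z + 3) - 18)/(z^2 + 3*z - 18)^2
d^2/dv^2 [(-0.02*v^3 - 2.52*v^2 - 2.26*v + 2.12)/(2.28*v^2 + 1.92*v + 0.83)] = (-2.22044604925031e-16*v^5 + 4.26325641456066e-14*v^4 - 1.50542399999998*v^3 + 94.545504*v^2 + 81.261348*v + 11.337576)/(11.852352*v^6 + 29.942784*v^5 + 38.158992*v^4 + 28.878336*v^3 + 13.891212*v^2 + 3.968064*v + 0.571787)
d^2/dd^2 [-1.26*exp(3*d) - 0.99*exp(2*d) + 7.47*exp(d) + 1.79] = (-11.34*exp(2*d) - 3.96*exp(d) + 7.47)*exp(d)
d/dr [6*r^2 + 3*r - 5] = 12*r + 3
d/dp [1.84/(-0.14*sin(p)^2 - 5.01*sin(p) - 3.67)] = (0.5152*sin(p) + 9.2184)*cos(p)/(0.14*sin(p)^2 + 5.01*sin(p) + 3.67)^2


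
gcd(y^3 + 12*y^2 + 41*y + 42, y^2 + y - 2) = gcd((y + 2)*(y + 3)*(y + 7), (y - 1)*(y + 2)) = y + 2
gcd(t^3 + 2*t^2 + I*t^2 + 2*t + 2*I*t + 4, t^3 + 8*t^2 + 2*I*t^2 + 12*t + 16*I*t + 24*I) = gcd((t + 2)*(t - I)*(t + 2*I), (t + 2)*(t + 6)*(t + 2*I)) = t^2 + t*(2 + 2*I) + 4*I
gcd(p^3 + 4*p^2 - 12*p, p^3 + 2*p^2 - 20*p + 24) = p^2 + 4*p - 12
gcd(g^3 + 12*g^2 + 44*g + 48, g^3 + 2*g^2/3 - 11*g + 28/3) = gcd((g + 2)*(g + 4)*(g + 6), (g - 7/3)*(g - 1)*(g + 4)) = g + 4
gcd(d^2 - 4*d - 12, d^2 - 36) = d - 6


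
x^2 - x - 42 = (x - 7)*(x + 6)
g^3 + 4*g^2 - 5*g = g*(g - 1)*(g + 5)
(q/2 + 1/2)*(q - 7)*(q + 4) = q^3/2 - q^2 - 31*q/2 - 14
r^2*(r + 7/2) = r^3 + 7*r^2/2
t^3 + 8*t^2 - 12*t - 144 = (t - 4)*(t + 6)^2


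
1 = 1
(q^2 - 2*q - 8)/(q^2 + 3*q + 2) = (q - 4)/(q + 1)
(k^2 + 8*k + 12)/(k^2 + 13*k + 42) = (k + 2)/(k + 7)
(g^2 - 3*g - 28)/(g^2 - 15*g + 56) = (g + 4)/(g - 8)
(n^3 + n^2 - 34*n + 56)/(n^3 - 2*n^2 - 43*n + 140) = (n - 2)/(n - 5)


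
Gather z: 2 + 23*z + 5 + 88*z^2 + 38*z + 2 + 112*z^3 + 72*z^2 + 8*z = 112*z^3 + 160*z^2 + 69*z + 9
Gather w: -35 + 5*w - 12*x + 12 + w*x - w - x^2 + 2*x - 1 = w*(x + 4) - x^2 - 10*x - 24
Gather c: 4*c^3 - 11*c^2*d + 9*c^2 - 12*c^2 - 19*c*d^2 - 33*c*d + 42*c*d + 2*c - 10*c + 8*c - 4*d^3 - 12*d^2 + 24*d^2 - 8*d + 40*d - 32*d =4*c^3 + c^2*(-11*d - 3) + c*(-19*d^2 + 9*d) - 4*d^3 + 12*d^2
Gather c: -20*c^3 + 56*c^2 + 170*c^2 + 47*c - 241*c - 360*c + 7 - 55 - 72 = -20*c^3 + 226*c^2 - 554*c - 120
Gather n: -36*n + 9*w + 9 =-36*n + 9*w + 9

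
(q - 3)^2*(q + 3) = q^3 - 3*q^2 - 9*q + 27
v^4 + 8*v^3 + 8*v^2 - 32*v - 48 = (v - 2)*(v + 2)^2*(v + 6)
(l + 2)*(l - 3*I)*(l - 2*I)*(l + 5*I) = l^4 + 2*l^3 + 19*l^2 + 38*l - 30*I*l - 60*I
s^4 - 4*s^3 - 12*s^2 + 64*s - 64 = (s - 4)*(s - 2)^2*(s + 4)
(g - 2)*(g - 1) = g^2 - 3*g + 2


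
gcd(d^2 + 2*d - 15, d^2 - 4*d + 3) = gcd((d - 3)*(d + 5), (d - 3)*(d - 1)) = d - 3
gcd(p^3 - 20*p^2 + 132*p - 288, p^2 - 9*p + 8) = p - 8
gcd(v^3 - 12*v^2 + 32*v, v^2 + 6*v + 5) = 1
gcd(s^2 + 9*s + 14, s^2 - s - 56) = s + 7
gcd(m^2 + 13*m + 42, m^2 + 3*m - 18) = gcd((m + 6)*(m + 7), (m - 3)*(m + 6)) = m + 6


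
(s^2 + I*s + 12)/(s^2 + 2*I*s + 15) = (s + 4*I)/(s + 5*I)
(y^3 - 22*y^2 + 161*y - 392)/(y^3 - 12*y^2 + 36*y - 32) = (y^2 - 14*y + 49)/(y^2 - 4*y + 4)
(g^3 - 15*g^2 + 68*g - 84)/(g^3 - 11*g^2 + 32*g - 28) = (g - 6)/(g - 2)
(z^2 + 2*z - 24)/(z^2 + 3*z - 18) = (z - 4)/(z - 3)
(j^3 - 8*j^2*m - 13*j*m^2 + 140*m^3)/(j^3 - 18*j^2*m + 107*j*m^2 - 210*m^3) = (j + 4*m)/(j - 6*m)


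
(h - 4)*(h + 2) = h^2 - 2*h - 8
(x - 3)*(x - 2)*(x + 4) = x^3 - x^2 - 14*x + 24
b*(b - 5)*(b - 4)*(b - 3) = b^4 - 12*b^3 + 47*b^2 - 60*b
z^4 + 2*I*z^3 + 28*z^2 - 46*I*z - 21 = (z - 3*I)*(z - I)^2*(z + 7*I)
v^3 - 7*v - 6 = (v - 3)*(v + 1)*(v + 2)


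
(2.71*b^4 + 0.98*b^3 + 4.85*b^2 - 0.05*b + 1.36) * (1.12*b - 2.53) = 3.0352*b^5 - 5.7587*b^4 + 2.9526*b^3 - 12.3265*b^2 + 1.6497*b - 3.4408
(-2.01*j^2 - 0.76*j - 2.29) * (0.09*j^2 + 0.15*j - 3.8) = -0.1809*j^4 - 0.3699*j^3 + 7.3179*j^2 + 2.5445*j + 8.702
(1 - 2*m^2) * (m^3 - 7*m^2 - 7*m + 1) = -2*m^5 + 14*m^4 + 15*m^3 - 9*m^2 - 7*m + 1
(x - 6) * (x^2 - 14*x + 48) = x^3 - 20*x^2 + 132*x - 288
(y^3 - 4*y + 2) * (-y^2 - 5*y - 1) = -y^5 - 5*y^4 + 3*y^3 + 18*y^2 - 6*y - 2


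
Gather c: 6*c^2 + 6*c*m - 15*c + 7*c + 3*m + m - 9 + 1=6*c^2 + c*(6*m - 8) + 4*m - 8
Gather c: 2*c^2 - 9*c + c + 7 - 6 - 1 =2*c^2 - 8*c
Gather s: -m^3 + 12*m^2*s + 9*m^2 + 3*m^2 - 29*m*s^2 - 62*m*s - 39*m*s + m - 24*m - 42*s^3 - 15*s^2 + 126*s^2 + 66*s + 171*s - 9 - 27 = -m^3 + 12*m^2 - 23*m - 42*s^3 + s^2*(111 - 29*m) + s*(12*m^2 - 101*m + 237) - 36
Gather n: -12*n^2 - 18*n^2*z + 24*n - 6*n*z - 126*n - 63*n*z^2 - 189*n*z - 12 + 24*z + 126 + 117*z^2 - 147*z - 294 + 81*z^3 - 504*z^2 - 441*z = n^2*(-18*z - 12) + n*(-63*z^2 - 195*z - 102) + 81*z^3 - 387*z^2 - 564*z - 180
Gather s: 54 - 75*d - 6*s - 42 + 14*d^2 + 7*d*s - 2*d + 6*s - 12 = 14*d^2 + 7*d*s - 77*d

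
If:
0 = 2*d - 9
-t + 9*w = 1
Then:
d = 9/2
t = 9*w - 1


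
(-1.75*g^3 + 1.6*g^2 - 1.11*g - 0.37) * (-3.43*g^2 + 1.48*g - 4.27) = 6.0025*g^5 - 8.078*g^4 + 13.6478*g^3 - 7.2057*g^2 + 4.1921*g + 1.5799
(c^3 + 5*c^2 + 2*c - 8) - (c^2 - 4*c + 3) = c^3 + 4*c^2 + 6*c - 11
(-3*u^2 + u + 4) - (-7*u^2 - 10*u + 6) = 4*u^2 + 11*u - 2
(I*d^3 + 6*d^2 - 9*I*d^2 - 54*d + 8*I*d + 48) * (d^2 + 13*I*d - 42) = I*d^5 - 7*d^4 - 9*I*d^4 + 63*d^3 + 44*I*d^3 - 308*d^2 - 324*I*d^2 + 2268*d + 288*I*d - 2016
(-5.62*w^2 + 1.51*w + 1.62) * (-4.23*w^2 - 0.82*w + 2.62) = 23.7726*w^4 - 1.7789*w^3 - 22.8152*w^2 + 2.6278*w + 4.2444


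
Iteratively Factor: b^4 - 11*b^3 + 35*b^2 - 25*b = (b - 5)*(b^3 - 6*b^2 + 5*b) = (b - 5)^2*(b^2 - b) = (b - 5)^2*(b - 1)*(b)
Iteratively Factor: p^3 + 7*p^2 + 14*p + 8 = (p + 4)*(p^2 + 3*p + 2) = (p + 1)*(p + 4)*(p + 2)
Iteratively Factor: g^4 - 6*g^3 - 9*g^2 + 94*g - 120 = (g - 5)*(g^3 - g^2 - 14*g + 24) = (g - 5)*(g - 3)*(g^2 + 2*g - 8) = (g - 5)*(g - 3)*(g - 2)*(g + 4)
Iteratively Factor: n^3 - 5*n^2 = (n)*(n^2 - 5*n) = n^2*(n - 5)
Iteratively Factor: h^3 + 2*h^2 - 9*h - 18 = (h + 2)*(h^2 - 9) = (h - 3)*(h + 2)*(h + 3)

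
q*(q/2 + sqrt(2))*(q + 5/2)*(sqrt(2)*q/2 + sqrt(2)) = sqrt(2)*q^4/4 + q^3 + 9*sqrt(2)*q^3/8 + 5*sqrt(2)*q^2/4 + 9*q^2/2 + 5*q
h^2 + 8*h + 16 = (h + 4)^2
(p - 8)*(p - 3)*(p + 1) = p^3 - 10*p^2 + 13*p + 24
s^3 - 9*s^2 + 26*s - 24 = (s - 4)*(s - 3)*(s - 2)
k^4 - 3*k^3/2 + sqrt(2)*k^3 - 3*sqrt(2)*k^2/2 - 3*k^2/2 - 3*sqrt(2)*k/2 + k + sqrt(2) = (k - 2)*(k - 1/2)*(k + 1)*(k + sqrt(2))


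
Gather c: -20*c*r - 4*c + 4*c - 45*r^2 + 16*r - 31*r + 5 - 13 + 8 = -20*c*r - 45*r^2 - 15*r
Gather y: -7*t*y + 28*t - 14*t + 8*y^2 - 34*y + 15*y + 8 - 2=14*t + 8*y^2 + y*(-7*t - 19) + 6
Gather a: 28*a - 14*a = 14*a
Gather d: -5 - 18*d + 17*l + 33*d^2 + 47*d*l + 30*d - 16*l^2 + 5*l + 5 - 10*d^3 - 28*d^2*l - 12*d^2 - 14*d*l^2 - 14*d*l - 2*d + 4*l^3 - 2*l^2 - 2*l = -10*d^3 + d^2*(21 - 28*l) + d*(-14*l^2 + 33*l + 10) + 4*l^3 - 18*l^2 + 20*l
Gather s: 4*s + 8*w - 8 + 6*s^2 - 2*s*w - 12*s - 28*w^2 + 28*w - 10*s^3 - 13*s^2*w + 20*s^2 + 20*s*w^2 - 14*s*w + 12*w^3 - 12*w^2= -10*s^3 + s^2*(26 - 13*w) + s*(20*w^2 - 16*w - 8) + 12*w^3 - 40*w^2 + 36*w - 8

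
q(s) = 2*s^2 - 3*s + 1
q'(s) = 4*s - 3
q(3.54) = 15.44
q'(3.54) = 11.16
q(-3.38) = 33.99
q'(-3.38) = -16.52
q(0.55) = -0.04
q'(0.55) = -0.80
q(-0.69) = 4.02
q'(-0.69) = -5.76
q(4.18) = 23.40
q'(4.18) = 13.72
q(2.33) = 4.87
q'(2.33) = 6.32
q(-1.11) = 6.79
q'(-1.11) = -7.44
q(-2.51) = 21.13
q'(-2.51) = -13.04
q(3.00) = 10.00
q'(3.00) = 9.00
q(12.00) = 253.00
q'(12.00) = 45.00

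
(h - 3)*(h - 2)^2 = h^3 - 7*h^2 + 16*h - 12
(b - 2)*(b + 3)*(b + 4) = b^3 + 5*b^2 - 2*b - 24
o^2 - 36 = (o - 6)*(o + 6)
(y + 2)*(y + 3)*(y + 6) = y^3 + 11*y^2 + 36*y + 36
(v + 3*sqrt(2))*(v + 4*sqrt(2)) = v^2 + 7*sqrt(2)*v + 24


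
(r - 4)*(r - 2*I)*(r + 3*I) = r^3 - 4*r^2 + I*r^2 + 6*r - 4*I*r - 24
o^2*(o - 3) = o^3 - 3*o^2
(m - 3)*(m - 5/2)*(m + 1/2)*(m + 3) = m^4 - 2*m^3 - 41*m^2/4 + 18*m + 45/4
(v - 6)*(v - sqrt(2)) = v^2 - 6*v - sqrt(2)*v + 6*sqrt(2)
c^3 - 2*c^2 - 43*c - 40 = (c - 8)*(c + 1)*(c + 5)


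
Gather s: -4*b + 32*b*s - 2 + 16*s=-4*b + s*(32*b + 16) - 2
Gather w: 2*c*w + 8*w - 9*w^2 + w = -9*w^2 + w*(2*c + 9)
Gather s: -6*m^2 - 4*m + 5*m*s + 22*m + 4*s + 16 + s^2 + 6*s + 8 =-6*m^2 + 18*m + s^2 + s*(5*m + 10) + 24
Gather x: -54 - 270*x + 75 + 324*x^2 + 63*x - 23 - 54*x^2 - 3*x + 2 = 270*x^2 - 210*x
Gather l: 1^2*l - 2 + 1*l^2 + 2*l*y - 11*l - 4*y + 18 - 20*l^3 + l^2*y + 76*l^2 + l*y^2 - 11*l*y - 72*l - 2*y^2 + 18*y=-20*l^3 + l^2*(y + 77) + l*(y^2 - 9*y - 82) - 2*y^2 + 14*y + 16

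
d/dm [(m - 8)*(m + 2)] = 2*m - 6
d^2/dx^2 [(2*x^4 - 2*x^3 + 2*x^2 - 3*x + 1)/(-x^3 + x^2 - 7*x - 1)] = 2*(12*x^6 + 15*x^5 - 273*x^4 - 22*x^3 - 18*x^2 + 39*x - 73)/(x^9 - 3*x^8 + 24*x^7 - 40*x^6 + 162*x^5 - 102*x^4 + 304*x^3 + 144*x^2 + 21*x + 1)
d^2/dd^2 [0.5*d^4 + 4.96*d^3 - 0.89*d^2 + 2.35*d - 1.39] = 6.0*d^2 + 29.76*d - 1.78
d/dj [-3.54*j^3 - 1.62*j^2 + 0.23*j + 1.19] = -10.62*j^2 - 3.24*j + 0.23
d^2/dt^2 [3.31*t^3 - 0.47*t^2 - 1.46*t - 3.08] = 19.86*t - 0.94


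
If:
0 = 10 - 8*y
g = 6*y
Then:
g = 15/2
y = 5/4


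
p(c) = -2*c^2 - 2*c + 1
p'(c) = -4*c - 2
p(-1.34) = 0.09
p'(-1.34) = 3.36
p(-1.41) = -0.16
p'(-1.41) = 3.64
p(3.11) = -24.56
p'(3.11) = -14.44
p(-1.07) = 0.85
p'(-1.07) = 2.28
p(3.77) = -34.97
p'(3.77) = -17.08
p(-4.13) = -24.85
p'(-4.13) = 14.52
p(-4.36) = -28.30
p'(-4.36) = 15.44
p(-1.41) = -0.16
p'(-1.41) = 3.64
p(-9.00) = -143.00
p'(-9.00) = 34.00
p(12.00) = -311.00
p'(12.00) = -50.00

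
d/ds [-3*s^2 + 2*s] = 2 - 6*s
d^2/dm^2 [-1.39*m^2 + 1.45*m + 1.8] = -2.78000000000000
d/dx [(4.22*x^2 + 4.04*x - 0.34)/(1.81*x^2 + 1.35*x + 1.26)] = (-1.6154*x^2 + 11.8652*x + 5.5494)/(3.2761*x^4 + 4.887*x^3 + 6.3837*x^2 + 3.402*x + 1.5876)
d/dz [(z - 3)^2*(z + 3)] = 3*(z - 3)*(z + 1)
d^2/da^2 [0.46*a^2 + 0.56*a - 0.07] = 0.920000000000000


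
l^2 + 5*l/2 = l*(l + 5/2)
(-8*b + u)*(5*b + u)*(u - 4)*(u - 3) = -40*b^2*u^2 + 280*b^2*u - 480*b^2 - 3*b*u^3 + 21*b*u^2 - 36*b*u + u^4 - 7*u^3 + 12*u^2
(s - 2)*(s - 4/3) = s^2 - 10*s/3 + 8/3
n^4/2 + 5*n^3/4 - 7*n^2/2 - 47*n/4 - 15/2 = (n/2 + 1)*(n - 3)*(n + 1)*(n + 5/2)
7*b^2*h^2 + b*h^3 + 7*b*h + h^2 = h*(7*b + h)*(b*h + 1)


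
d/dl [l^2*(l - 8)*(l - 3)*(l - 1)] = l*(5*l^3 - 48*l^2 + 105*l - 48)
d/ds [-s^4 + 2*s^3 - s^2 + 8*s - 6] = -4*s^3 + 6*s^2 - 2*s + 8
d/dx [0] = 0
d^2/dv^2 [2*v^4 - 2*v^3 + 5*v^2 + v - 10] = 24*v^2 - 12*v + 10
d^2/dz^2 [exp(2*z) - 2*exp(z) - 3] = (4*exp(z) - 2)*exp(z)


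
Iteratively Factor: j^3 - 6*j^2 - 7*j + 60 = (j - 5)*(j^2 - j - 12) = (j - 5)*(j - 4)*(j + 3)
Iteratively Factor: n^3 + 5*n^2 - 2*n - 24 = (n - 2)*(n^2 + 7*n + 12) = (n - 2)*(n + 4)*(n + 3)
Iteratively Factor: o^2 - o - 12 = (o + 3)*(o - 4)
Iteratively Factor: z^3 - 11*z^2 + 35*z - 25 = (z - 5)*(z^2 - 6*z + 5) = (z - 5)*(z - 1)*(z - 5)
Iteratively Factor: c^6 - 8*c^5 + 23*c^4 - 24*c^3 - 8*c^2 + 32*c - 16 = (c - 2)*(c^5 - 6*c^4 + 11*c^3 - 2*c^2 - 12*c + 8) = (c - 2)*(c - 1)*(c^4 - 5*c^3 + 6*c^2 + 4*c - 8) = (c - 2)^2*(c - 1)*(c^3 - 3*c^2 + 4) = (c - 2)^3*(c - 1)*(c^2 - c - 2) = (c - 2)^4*(c - 1)*(c + 1)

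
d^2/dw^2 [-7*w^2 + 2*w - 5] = -14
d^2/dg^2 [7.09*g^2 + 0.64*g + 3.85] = 14.1800000000000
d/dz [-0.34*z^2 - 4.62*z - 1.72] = -0.68*z - 4.62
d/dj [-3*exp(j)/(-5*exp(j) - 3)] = 9*exp(j)/(25*exp(2*j) + 30*exp(j) + 9)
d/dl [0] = 0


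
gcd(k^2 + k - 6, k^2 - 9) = k + 3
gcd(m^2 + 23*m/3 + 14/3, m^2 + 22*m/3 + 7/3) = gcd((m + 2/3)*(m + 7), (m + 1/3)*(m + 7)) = m + 7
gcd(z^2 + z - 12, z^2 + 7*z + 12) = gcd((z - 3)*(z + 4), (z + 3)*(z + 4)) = z + 4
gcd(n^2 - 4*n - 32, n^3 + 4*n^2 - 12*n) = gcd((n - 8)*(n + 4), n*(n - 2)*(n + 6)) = 1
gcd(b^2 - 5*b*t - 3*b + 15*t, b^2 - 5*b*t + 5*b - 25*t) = -b + 5*t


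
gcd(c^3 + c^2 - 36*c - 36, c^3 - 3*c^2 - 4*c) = c + 1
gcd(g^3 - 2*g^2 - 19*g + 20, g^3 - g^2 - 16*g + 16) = g^2 + 3*g - 4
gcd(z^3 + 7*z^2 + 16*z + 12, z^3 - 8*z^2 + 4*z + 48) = z + 2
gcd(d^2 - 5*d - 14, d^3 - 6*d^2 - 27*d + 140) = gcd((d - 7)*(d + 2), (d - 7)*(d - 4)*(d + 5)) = d - 7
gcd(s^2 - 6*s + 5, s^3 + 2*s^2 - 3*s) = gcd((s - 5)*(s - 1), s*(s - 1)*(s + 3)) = s - 1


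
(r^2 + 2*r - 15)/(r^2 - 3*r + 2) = (r^2 + 2*r - 15)/(r^2 - 3*r + 2)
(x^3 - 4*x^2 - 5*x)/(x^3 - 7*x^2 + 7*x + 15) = x/(x - 3)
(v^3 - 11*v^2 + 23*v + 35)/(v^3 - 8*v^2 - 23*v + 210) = (v^2 - 4*v - 5)/(v^2 - v - 30)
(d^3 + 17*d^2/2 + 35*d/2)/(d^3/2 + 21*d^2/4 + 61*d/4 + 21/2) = 2*d*(d + 5)/(d^2 + 7*d + 6)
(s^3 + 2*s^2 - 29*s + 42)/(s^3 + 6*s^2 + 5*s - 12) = (s^3 + 2*s^2 - 29*s + 42)/(s^3 + 6*s^2 + 5*s - 12)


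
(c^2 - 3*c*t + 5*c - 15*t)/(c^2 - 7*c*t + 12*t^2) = (-c - 5)/(-c + 4*t)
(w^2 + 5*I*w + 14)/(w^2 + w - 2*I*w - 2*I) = (w + 7*I)/(w + 1)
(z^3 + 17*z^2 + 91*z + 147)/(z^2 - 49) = (z^2 + 10*z + 21)/(z - 7)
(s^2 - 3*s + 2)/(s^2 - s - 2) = (s - 1)/(s + 1)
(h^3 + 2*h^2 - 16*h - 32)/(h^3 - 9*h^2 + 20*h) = (h^2 + 6*h + 8)/(h*(h - 5))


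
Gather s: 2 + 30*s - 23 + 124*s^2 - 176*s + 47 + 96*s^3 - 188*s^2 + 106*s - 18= 96*s^3 - 64*s^2 - 40*s + 8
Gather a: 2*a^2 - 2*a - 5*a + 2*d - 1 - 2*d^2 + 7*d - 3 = 2*a^2 - 7*a - 2*d^2 + 9*d - 4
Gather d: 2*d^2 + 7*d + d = 2*d^2 + 8*d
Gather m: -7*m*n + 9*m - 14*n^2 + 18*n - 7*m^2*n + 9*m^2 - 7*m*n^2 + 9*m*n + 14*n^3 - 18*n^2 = m^2*(9 - 7*n) + m*(-7*n^2 + 2*n + 9) + 14*n^3 - 32*n^2 + 18*n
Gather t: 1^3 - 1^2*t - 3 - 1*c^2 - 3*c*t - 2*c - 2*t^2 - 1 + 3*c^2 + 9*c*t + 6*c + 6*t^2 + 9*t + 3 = 2*c^2 + 4*c + 4*t^2 + t*(6*c + 8)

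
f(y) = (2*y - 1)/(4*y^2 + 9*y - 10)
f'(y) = (-8*y - 9)*(2*y - 1)/(4*y^2 + 9*y - 10)^2 + 2/(4*y^2 + 9*y - 10) = (-8*y^2 + 8*y - 11)/(16*y^4 + 72*y^3 + y^2 - 180*y + 100)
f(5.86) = 0.06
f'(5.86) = -0.01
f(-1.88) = 0.37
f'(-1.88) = -0.33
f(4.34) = 0.07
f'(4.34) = -0.01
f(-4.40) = -0.35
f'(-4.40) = -0.26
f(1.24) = 0.20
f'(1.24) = -0.25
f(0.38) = 0.04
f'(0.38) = -0.25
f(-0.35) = 0.13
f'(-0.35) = -0.09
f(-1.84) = 0.36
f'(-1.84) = -0.31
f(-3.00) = 7.00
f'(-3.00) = -107.00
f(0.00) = 0.10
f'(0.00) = -0.11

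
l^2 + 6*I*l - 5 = (l + I)*(l + 5*I)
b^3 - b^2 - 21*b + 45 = (b - 3)^2*(b + 5)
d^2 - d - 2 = (d - 2)*(d + 1)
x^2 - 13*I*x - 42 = (x - 7*I)*(x - 6*I)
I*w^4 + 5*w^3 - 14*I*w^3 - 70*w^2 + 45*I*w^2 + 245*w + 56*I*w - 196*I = (w - 7)^2*(w - 4*I)*(I*w + 1)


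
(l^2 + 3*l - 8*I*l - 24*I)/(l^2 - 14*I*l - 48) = (l + 3)/(l - 6*I)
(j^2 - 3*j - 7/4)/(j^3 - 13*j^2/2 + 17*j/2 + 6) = (j - 7/2)/(j^2 - 7*j + 12)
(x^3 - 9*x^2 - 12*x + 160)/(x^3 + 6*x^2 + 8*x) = (x^2 - 13*x + 40)/(x*(x + 2))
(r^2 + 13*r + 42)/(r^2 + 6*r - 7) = (r + 6)/(r - 1)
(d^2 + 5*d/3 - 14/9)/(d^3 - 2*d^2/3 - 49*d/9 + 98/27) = 3/(3*d - 7)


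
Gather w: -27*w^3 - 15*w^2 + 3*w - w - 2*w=-27*w^3 - 15*w^2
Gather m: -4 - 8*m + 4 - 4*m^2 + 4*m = -4*m^2 - 4*m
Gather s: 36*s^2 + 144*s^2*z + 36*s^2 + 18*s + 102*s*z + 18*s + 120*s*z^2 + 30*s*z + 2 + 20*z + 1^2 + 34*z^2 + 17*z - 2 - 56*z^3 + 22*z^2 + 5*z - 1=s^2*(144*z + 72) + s*(120*z^2 + 132*z + 36) - 56*z^3 + 56*z^2 + 42*z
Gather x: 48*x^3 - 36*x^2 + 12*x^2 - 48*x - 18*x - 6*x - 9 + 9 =48*x^3 - 24*x^2 - 72*x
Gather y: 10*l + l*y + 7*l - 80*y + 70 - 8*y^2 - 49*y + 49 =17*l - 8*y^2 + y*(l - 129) + 119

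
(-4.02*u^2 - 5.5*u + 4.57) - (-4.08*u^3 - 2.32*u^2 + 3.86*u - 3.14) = 4.08*u^3 - 1.7*u^2 - 9.36*u + 7.71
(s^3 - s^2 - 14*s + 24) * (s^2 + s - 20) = s^5 - 35*s^3 + 30*s^2 + 304*s - 480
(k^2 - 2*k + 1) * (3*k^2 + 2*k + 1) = 3*k^4 - 4*k^3 + 1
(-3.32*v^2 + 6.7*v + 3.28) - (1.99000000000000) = -3.32*v^2 + 6.7*v + 1.29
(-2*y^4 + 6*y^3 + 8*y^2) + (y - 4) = -2*y^4 + 6*y^3 + 8*y^2 + y - 4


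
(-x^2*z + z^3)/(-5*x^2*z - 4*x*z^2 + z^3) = (x - z)/(5*x - z)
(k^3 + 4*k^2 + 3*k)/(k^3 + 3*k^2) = (k + 1)/k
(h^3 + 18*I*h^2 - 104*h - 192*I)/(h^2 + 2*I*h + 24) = (h^2 + 12*I*h - 32)/(h - 4*I)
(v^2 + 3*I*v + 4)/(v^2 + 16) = (v - I)/(v - 4*I)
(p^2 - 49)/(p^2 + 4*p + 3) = (p^2 - 49)/(p^2 + 4*p + 3)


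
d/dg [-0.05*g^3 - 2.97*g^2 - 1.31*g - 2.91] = -0.15*g^2 - 5.94*g - 1.31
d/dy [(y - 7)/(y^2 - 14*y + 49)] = -1/(y^2 - 14*y + 49)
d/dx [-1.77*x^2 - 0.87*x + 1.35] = -3.54*x - 0.87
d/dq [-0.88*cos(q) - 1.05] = 0.88*sin(q)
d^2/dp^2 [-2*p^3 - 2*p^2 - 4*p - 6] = -12*p - 4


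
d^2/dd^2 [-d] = 0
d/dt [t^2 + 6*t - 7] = 2*t + 6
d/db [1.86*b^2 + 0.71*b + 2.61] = 3.72*b + 0.71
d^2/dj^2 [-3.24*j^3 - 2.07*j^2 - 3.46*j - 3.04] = -19.44*j - 4.14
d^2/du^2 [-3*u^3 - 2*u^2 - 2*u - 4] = -18*u - 4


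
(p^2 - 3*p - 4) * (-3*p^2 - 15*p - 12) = -3*p^4 - 6*p^3 + 45*p^2 + 96*p + 48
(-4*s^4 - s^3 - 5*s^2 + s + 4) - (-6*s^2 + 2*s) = -4*s^4 - s^3 + s^2 - s + 4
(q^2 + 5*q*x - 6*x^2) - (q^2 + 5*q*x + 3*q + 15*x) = -3*q - 6*x^2 - 15*x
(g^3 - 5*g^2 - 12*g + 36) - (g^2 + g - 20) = g^3 - 6*g^2 - 13*g + 56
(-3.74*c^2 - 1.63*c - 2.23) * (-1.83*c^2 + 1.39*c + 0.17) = 6.8442*c^4 - 2.2157*c^3 + 1.1794*c^2 - 3.3768*c - 0.3791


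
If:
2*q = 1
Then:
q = 1/2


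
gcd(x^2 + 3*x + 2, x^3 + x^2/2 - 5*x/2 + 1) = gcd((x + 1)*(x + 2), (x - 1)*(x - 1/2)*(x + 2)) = x + 2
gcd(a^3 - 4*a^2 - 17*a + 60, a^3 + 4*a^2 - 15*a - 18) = a - 3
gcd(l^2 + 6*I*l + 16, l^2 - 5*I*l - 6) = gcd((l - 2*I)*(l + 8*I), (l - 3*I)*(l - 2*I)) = l - 2*I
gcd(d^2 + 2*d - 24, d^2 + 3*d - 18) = d + 6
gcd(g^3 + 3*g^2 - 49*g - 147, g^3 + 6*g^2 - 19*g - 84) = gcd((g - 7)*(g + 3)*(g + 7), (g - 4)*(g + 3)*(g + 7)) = g^2 + 10*g + 21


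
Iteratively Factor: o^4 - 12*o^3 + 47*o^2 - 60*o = (o - 3)*(o^3 - 9*o^2 + 20*o) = o*(o - 3)*(o^2 - 9*o + 20) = o*(o - 4)*(o - 3)*(o - 5)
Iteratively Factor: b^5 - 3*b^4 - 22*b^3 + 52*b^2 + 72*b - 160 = (b + 2)*(b^4 - 5*b^3 - 12*b^2 + 76*b - 80) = (b - 2)*(b + 2)*(b^3 - 3*b^2 - 18*b + 40) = (b - 5)*(b - 2)*(b + 2)*(b^2 + 2*b - 8) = (b - 5)*(b - 2)*(b + 2)*(b + 4)*(b - 2)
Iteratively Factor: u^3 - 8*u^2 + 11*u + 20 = (u - 5)*(u^2 - 3*u - 4) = (u - 5)*(u - 4)*(u + 1)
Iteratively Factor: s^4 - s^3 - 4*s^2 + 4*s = (s - 2)*(s^3 + s^2 - 2*s) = s*(s - 2)*(s^2 + s - 2) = s*(s - 2)*(s - 1)*(s + 2)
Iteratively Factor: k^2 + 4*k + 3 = (k + 3)*(k + 1)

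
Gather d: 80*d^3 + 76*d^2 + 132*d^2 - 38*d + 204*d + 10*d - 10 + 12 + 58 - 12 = 80*d^3 + 208*d^2 + 176*d + 48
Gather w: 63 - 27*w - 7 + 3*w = 56 - 24*w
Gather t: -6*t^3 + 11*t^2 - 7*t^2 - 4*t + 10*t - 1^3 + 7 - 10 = -6*t^3 + 4*t^2 + 6*t - 4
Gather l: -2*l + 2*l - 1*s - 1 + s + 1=0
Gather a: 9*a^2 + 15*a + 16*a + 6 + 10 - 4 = 9*a^2 + 31*a + 12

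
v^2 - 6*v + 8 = (v - 4)*(v - 2)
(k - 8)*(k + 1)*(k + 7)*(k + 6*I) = k^4 + 6*I*k^3 - 57*k^2 - 56*k - 342*I*k - 336*I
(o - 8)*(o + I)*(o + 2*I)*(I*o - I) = I*o^4 - 3*o^3 - 9*I*o^3 + 27*o^2 + 6*I*o^2 - 24*o + 18*I*o - 16*I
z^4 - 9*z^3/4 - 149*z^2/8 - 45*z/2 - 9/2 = (z - 6)*(z + 1/4)*(z + 3/2)*(z + 2)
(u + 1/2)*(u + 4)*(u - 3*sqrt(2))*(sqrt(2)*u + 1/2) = sqrt(2)*u^4 - 11*u^3/2 + 9*sqrt(2)*u^3/2 - 99*u^2/4 + sqrt(2)*u^2/2 - 11*u - 27*sqrt(2)*u/4 - 3*sqrt(2)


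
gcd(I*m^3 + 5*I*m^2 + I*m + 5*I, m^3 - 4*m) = 1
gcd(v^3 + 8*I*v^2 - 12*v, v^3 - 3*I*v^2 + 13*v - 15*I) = 1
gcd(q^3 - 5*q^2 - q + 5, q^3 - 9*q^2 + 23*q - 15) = q^2 - 6*q + 5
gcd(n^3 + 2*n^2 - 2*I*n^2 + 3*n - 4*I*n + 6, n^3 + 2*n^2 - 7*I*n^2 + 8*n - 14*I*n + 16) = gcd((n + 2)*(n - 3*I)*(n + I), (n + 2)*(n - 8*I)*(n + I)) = n^2 + n*(2 + I) + 2*I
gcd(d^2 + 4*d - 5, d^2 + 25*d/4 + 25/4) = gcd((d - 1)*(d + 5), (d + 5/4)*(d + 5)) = d + 5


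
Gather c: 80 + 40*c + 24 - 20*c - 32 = 20*c + 72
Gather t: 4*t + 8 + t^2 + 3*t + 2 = t^2 + 7*t + 10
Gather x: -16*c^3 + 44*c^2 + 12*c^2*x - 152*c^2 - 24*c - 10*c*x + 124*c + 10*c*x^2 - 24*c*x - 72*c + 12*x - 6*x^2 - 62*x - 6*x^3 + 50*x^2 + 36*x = -16*c^3 - 108*c^2 + 28*c - 6*x^3 + x^2*(10*c + 44) + x*(12*c^2 - 34*c - 14)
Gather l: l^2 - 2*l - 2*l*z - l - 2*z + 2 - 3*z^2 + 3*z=l^2 + l*(-2*z - 3) - 3*z^2 + z + 2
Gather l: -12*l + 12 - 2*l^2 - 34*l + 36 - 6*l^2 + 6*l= -8*l^2 - 40*l + 48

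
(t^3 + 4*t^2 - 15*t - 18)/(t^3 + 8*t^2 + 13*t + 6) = (t - 3)/(t + 1)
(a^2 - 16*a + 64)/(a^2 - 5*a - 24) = (a - 8)/(a + 3)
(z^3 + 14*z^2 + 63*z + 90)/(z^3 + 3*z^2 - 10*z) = (z^2 + 9*z + 18)/(z*(z - 2))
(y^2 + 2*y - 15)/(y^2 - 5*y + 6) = (y + 5)/(y - 2)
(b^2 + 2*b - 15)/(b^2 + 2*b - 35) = (b^2 + 2*b - 15)/(b^2 + 2*b - 35)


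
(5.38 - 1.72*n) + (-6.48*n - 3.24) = 2.14 - 8.2*n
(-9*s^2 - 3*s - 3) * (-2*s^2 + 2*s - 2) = 18*s^4 - 12*s^3 + 18*s^2 + 6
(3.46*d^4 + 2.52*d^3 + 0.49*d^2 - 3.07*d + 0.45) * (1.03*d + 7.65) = 3.5638*d^5 + 29.0646*d^4 + 19.7827*d^3 + 0.5864*d^2 - 23.022*d + 3.4425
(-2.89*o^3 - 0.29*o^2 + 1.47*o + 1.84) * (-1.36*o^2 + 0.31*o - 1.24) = 3.9304*o^5 - 0.5015*o^4 + 1.4945*o^3 - 1.6871*o^2 - 1.2524*o - 2.2816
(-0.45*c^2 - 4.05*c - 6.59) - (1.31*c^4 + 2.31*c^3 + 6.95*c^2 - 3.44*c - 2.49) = -1.31*c^4 - 2.31*c^3 - 7.4*c^2 - 0.61*c - 4.1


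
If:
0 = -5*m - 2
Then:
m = -2/5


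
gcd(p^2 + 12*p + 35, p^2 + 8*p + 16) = 1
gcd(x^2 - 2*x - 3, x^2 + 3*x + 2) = x + 1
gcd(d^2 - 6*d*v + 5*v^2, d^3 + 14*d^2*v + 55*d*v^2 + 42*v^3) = 1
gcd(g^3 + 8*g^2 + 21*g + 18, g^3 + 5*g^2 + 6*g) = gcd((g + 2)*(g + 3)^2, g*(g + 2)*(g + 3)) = g^2 + 5*g + 6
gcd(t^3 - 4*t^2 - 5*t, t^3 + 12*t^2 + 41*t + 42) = 1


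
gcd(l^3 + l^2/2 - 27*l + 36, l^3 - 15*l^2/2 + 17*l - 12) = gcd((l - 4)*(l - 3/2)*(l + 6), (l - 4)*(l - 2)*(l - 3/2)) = l^2 - 11*l/2 + 6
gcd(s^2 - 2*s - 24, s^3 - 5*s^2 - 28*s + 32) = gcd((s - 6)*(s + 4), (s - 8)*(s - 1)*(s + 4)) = s + 4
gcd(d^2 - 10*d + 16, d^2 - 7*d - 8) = d - 8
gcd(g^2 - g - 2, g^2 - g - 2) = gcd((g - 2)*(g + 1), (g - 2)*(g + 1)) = g^2 - g - 2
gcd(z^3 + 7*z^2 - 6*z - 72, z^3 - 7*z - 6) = z - 3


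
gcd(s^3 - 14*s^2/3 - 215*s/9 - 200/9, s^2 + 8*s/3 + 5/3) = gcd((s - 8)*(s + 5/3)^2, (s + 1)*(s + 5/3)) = s + 5/3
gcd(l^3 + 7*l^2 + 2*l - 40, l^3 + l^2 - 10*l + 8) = l^2 + 2*l - 8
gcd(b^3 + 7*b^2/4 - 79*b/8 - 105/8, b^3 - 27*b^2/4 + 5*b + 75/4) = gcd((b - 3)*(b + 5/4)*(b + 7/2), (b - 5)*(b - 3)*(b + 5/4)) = b^2 - 7*b/4 - 15/4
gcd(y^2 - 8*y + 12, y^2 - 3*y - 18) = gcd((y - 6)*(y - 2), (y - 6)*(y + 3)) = y - 6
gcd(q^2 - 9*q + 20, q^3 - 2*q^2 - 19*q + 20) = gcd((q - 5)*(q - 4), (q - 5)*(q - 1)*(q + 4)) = q - 5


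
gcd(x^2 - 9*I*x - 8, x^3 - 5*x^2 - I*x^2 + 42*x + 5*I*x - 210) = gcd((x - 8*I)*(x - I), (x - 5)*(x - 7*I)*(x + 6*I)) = 1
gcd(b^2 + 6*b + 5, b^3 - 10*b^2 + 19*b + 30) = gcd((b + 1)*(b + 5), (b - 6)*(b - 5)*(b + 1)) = b + 1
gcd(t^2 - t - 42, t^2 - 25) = 1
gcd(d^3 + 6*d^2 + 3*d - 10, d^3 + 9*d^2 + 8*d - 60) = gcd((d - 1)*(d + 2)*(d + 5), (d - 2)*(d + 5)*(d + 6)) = d + 5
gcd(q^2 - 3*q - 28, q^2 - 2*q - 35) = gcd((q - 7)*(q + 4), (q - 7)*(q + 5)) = q - 7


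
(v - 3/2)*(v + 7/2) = v^2 + 2*v - 21/4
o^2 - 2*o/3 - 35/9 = (o - 7/3)*(o + 5/3)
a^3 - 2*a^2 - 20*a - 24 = (a - 6)*(a + 2)^2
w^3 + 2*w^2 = w^2*(w + 2)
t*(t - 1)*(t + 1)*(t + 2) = t^4 + 2*t^3 - t^2 - 2*t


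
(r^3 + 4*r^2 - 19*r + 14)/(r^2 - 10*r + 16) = (r^2 + 6*r - 7)/(r - 8)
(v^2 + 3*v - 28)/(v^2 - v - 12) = (v + 7)/(v + 3)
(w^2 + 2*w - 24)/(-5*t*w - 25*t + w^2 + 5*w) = (-w^2 - 2*w + 24)/(5*t*w + 25*t - w^2 - 5*w)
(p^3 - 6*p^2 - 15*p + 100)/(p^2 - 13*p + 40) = (p^2 - p - 20)/(p - 8)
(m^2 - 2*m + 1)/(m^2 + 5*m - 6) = (m - 1)/(m + 6)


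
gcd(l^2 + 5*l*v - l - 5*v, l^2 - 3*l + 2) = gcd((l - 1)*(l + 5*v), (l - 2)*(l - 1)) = l - 1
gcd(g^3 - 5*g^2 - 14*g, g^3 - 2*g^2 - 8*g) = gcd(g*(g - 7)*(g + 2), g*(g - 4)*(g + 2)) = g^2 + 2*g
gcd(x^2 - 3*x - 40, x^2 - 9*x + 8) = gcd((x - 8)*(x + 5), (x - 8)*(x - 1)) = x - 8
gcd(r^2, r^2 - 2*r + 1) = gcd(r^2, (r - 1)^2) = 1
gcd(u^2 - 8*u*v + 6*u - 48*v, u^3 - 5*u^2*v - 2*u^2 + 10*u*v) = 1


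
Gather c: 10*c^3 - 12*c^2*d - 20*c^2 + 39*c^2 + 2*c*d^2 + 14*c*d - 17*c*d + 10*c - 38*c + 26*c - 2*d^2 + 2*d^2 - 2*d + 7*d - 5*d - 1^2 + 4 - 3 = 10*c^3 + c^2*(19 - 12*d) + c*(2*d^2 - 3*d - 2)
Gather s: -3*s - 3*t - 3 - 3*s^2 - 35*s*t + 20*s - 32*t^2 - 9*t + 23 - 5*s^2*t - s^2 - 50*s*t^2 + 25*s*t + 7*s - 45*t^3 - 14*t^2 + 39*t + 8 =s^2*(-5*t - 4) + s*(-50*t^2 - 10*t + 24) - 45*t^3 - 46*t^2 + 27*t + 28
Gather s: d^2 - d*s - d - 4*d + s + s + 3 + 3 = d^2 - 5*d + s*(2 - d) + 6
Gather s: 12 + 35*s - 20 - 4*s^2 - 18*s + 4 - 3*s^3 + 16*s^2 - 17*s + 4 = -3*s^3 + 12*s^2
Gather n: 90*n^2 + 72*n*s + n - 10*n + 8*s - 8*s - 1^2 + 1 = 90*n^2 + n*(72*s - 9)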